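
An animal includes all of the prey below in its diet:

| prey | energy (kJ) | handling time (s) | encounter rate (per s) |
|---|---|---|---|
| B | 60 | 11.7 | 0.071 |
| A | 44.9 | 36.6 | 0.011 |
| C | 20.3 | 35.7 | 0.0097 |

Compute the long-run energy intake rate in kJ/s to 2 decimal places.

R = Σλ_iE_i / (1 + Σλ_ih_i)
Numerator: 0.071×60 + 0.011×44.9 + 0.0097×20.3 = 4.951
Denominator: 1 + 0.071×11.7 + 0.011×36.6 + 0.0097×35.7 = 2.58
R = 4.951/2.58 = 1.919 kJ/s

1.92 kJ/s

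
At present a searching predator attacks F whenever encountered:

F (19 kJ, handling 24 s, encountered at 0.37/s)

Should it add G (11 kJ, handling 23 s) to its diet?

Intake rate on the current diet: R = (0.37×19) / (1 + 0.37×24) = 7.03/9.88 = 0.7115 kJ/s.
G: E/h = 11/23 = 0.4783 kJ/s.
Since 0.4783 < R, time spent handling G is better spent searching.

No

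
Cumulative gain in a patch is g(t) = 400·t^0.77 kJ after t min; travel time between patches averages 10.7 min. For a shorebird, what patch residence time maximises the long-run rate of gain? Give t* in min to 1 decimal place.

35.8 min

By the marginal value theorem, leave when the instantaneous gain rate g'(t) equals the habitat-wide average g(t)/(T + t).
g'(t) = 0.77·400·t^-0.23. Setting 0.77·400·t^-0.23 = 400·t^0.77/(10.7+t) gives 0.77(10.7+t) = t, so 0.23·t = 0.77×10.7.
t* = 0.77×10.7/0.23 = 35.82 min.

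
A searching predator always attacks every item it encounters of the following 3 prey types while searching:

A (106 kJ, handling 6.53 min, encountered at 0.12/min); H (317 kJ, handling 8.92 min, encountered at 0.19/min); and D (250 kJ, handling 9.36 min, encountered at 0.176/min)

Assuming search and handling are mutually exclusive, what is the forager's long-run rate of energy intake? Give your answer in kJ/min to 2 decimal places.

Energy encountered per unit search time: 0.12×106 + 0.19×317 + 0.176×250 = 117 kJ/min.
Handling time per unit search time: 0.12×6.53 + 0.19×8.92 + 0.176×9.36 = 4.126.
Rate = 117/(1 + 4.126) = 22.82 kJ/min.

22.82 kJ/min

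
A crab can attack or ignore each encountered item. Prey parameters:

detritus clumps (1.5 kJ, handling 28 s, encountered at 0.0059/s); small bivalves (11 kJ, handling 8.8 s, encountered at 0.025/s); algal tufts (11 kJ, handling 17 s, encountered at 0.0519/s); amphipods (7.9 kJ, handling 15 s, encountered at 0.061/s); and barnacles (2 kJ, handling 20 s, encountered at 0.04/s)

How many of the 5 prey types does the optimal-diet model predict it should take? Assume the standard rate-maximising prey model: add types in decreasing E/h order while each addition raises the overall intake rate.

3

Profitabilities (E/h, kJ/s): small bivalves 1.25, algal tufts 0.647, amphipods 0.527, barnacles 0.1, detritus clumps 0.0536. Add prey in this order while the next type's profitability exceeds the intake rate on those already taken.
Rate on top 1: 0.2254. algal tufts: 0.647 > 0.2254 → include.
Rate on top 2: 0.4024. amphipods: 0.527 > 0.4024 → include.
Rate on top 3: 0.4401. barnacles: 0.1 < 0.4401 → exclude; stop.
Optimal diet: small bivalves, algal tufts, amphipods — 3 of 5 types.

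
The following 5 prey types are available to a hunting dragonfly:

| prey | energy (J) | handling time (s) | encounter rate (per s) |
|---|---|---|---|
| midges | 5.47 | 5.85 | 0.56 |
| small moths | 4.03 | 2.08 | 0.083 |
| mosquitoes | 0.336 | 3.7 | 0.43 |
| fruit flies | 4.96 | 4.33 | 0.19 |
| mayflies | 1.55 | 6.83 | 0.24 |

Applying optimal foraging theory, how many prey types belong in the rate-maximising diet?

3

Rank by E/h (J/s): small moths 1.94, fruit flies 1.15, midges 0.935, mayflies 0.227, mosquitoes 0.0908. Include each in turn until the next type's E/h falls below the running intake rate.
Rate on top 1: 0.2852. fruit flies: 1.15 > 0.2852 → include.
Rate on top 2: 0.6399. midges: 0.935 > 0.6399 → include.
Rate on top 3: 0.8233. mayflies: 0.227 < 0.8233 → exclude; stop.
Optimal diet: small moths, fruit flies, midges — 3 of 5 types.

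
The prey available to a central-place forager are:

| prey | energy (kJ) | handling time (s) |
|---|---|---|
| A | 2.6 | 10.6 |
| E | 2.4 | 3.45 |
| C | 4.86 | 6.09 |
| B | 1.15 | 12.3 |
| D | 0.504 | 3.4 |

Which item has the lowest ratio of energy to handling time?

In descending order of E/h:
C: 4.86/6.09 = 0.798 kJ/s
E: 2.4/3.45 = 0.696 kJ/s
A: 2.6/10.6 = 0.245 kJ/s
D: 0.504/3.4 = 0.148 kJ/s
B: 1.15/12.3 = 0.0935 kJ/s

B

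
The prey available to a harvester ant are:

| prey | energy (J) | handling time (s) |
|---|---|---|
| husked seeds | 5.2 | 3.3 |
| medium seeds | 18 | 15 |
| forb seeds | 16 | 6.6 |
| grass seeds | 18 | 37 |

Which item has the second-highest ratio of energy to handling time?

In descending order of E/h:
forb seeds: 16/6.6 = 2.42 J/s
husked seeds: 5.2/3.3 = 1.58 J/s
medium seeds: 18/15 = 1.2 J/s
grass seeds: 18/37 = 0.486 J/s

husked seeds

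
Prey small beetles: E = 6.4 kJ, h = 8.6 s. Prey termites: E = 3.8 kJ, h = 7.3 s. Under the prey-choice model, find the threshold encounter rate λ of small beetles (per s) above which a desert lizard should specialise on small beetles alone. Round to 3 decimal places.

0.271 per s

The zero-one rule: include termites iff E₂/h₂ > λE₁/(1+λh₁). Equality gives the switch point.
λE₁h₂ = E₂ + λE₂h₁ ⇒ λ = E₂/(E₁h₂ − E₂h₁) = 3.8/(46.72 − 32.68) = 0.2707 per s.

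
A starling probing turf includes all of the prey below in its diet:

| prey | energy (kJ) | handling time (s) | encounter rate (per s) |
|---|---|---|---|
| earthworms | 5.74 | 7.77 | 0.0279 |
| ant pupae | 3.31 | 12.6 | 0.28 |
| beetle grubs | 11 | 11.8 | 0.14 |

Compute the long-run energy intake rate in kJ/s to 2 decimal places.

R = (0.0279×5.74 + 0.28×3.31 + 0.14×11) / (1 + 0.0279×7.77 + 0.28×12.6 + 0.14×11.8) = 2.627/6.397 = 0.4107 kJ/s.

0.41 kJ/s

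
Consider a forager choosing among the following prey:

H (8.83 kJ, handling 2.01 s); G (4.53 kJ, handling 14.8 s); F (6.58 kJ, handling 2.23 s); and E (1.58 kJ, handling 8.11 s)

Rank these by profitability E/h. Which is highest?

In descending order of E/h:
H: 8.83/2.01 = 4.39 kJ/s
F: 6.58/2.23 = 2.95 kJ/s
G: 4.53/14.8 = 0.306 kJ/s
E: 1.58/8.11 = 0.195 kJ/s

H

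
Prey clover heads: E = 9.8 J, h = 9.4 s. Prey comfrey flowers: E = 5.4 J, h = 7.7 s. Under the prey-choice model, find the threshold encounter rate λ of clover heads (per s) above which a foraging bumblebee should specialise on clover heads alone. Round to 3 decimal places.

The zero-one rule: include comfrey flowers iff E₂/h₂ > λE₁/(1+λh₁). Equality gives the switch point.
λE₁h₂ = E₂ + λE₂h₁ ⇒ λ = E₂/(E₁h₂ − E₂h₁) = 5.4/(75.46 − 50.76) = 0.2186 per s.

0.219 per s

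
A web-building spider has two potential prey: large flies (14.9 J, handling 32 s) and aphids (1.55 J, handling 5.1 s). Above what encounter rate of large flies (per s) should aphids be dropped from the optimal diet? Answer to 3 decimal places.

The zero-one rule: include aphids iff E₂/h₂ > λE₁/(1+λh₁). Equality gives the switch point.
λE₁h₂ = E₂ + λE₂h₁ ⇒ λ = E₂/(E₁h₂ − E₂h₁) = 1.55/(75.99 − 49.6) = 0.05873 per s.

0.059 per s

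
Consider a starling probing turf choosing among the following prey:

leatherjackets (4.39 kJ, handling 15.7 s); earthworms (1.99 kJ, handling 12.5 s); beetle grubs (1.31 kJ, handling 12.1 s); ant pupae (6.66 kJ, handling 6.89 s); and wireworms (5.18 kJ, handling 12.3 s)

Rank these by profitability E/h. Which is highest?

ant pupae

In descending order of E/h:
ant pupae: 6.66/6.89 = 0.967 kJ/s
wireworms: 5.18/12.3 = 0.421 kJ/s
leatherjackets: 4.39/15.7 = 0.28 kJ/s
earthworms: 1.99/12.5 = 0.159 kJ/s
beetle grubs: 1.31/12.1 = 0.108 kJ/s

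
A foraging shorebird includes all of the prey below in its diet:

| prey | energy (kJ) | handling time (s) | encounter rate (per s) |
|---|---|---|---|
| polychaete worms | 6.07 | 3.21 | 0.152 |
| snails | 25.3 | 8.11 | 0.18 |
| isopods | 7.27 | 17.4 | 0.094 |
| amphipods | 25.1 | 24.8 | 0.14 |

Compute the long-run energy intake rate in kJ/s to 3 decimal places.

1.201 kJ/s

R = (0.152×6.07 + 0.18×25.3 + 0.094×7.27 + 0.14×25.1) / (1 + 0.152×3.21 + 0.18×8.11 + 0.094×17.4 + 0.14×24.8) = 9.674/8.055 = 1.201 kJ/s.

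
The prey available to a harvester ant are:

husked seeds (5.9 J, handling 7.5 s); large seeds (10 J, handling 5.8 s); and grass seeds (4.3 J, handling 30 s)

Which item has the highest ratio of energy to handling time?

In descending order of E/h:
large seeds: 10/5.8 = 1.72 J/s
husked seeds: 5.9/7.5 = 0.787 J/s
grass seeds: 4.3/30 = 0.143 J/s

large seeds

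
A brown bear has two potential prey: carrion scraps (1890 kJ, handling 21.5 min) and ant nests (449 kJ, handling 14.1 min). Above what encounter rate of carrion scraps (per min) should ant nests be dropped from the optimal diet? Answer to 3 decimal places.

0.026 per min

At the threshold, the rate on carrion scraps alone equals the profitability of ant nests: λ·1890/(1 + λ·21.5) = 449/14.1 = 31.84.
Rearranging, λ(1890 − 31.84×21.5) = 31.84, so λ = 31.84/1205 = 0.02642 per min.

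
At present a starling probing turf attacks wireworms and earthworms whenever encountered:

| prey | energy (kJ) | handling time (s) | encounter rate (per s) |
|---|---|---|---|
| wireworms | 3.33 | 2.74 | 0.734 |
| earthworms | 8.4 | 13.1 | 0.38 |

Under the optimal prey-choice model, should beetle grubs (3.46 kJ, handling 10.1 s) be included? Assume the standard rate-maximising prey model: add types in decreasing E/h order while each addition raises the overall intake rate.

Current rate: (0.734×3.33 + 0.38×8.4)/(1 + 0.734×2.74 + 0.38×13.1) = 0.7055 kJ/s.
Profitability of beetle grubs: 3.46/10.1 = 0.3426 kJ/s.
0.3426 < 0.7055, so adding beetle grubs would lower the average — exclude it.

No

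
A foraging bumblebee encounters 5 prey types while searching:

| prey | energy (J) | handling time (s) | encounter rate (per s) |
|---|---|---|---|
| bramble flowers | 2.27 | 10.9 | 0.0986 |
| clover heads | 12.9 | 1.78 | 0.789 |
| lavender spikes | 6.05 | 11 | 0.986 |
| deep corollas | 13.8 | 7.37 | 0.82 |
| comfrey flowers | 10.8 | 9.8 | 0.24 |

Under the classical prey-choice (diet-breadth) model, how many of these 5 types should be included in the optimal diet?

1

E/h in descending order: clover heads 7.25, deep corollas 1.87, comfrey flowers 1.1, lavender spikes 0.55, bramble flowers 0.208 J/s. The optimal diet is the largest prefix of this list for which every included type satisfies E_i/h_i > R on the types above it.
Rate on top 1: 4.233. deep corollas: 1.87 < 4.233 → exclude; stop.
Optimal diet: clover heads — 1 of 5 types.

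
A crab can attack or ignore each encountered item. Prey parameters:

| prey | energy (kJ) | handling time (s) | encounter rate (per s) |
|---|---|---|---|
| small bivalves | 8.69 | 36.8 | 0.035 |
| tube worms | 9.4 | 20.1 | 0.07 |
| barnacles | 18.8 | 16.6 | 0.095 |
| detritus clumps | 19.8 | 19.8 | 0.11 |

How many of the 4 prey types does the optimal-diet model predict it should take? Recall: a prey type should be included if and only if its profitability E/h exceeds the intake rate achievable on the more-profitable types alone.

E/h in descending order: barnacles 1.13, detritus clumps 1, tube worms 0.468, small bivalves 0.236 kJ/s. The optimal diet is the largest prefix of this list for which every included type satisfies E_i/h_i > R on the types above it.
Rate on top 1: 0.6931. detritus clumps: 1 > 0.6931 → include.
Rate on top 2: 0.8336. tube worms: 0.468 < 0.8336 → exclude; stop.
Optimal diet: barnacles, detritus clumps — 2 of 4 types.

2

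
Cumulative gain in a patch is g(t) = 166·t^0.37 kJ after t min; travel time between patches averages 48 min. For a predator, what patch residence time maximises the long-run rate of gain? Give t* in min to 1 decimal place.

By the marginal value theorem, leave when the instantaneous gain rate g'(t) equals the habitat-wide average g(t)/(T + t).
g'(t) = 0.37·166·t^-0.63. Setting 0.37·166·t^-0.63 = 166·t^0.37/(48+t) gives 0.37(48+t) = t, so 0.63·t = 0.37×48.
t* = 0.37×48/0.63 = 28.19 min.

28.2 min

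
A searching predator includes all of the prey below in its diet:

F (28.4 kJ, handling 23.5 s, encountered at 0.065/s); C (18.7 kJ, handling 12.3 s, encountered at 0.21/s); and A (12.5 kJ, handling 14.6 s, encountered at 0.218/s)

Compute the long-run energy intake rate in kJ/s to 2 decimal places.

1.02 kJ/s

Energy encountered per unit search time: 0.065×28.4 + 0.21×18.7 + 0.218×12.5 = 8.498 kJ/s.
Handling time per unit search time: 0.065×23.5 + 0.21×12.3 + 0.218×14.6 = 7.293.
Rate = 8.498/(1 + 7.293) = 1.025 kJ/s.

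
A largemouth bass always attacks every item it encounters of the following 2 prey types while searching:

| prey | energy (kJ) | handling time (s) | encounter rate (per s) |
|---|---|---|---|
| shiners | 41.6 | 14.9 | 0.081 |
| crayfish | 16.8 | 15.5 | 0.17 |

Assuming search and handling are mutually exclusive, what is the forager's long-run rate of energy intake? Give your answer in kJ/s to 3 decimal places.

R = Σλ_iE_i / (1 + Σλ_ih_i)
Numerator: 0.081×41.6 + 0.17×16.8 = 6.226
Denominator: 1 + 0.081×14.9 + 0.17×15.5 = 4.842
R = 6.226/4.842 = 1.286 kJ/s

1.286 kJ/s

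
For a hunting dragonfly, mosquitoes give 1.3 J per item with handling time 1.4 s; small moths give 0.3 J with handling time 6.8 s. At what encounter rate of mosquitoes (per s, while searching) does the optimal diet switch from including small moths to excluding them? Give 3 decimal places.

0.036 per s

At the threshold, the rate on mosquitoes alone equals the profitability of small moths: λ·1.3/(1 + λ·1.4) = 0.3/6.8 = 0.04412.
Rearranging, λ(1.3 − 0.04412×1.4) = 0.04412, so λ = 0.04412/1.238 = 0.03563 per s.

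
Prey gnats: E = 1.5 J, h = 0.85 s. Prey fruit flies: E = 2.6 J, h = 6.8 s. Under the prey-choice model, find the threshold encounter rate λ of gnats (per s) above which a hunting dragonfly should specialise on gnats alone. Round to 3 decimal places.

0.325 per s

Drop fruit flies once their profitability E₂/h₂ falls below the rate achievable on gnats alone: E₂/h₂ = λE₁/(1 + λh₁).
Solve for λ: λE₁h₂ = E₂(1 + λh₁) → λ(E₁h₂ − E₂h₁) = E₂ → λ = E₂/(E₁h₂ − E₂h₁).
λ = 2.6/(1.5×6.8 − 2.6×0.85) = 2.6/7.99 = 0.3254 per s.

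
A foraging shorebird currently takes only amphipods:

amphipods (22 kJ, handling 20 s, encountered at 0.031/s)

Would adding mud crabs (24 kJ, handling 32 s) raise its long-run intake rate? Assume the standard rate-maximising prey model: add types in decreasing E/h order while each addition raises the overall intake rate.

Yes

Current rate: (0.031×22)/(1 + 0.031×20) = 0.421 kJ/s.
Profitability of mud crabs: 24/32 = 0.75 kJ/s.
Since 0.75 > R, including mud crabs increases the long-run rate.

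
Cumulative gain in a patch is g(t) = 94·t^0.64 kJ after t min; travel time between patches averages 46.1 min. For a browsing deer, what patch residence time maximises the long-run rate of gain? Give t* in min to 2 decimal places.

Optimal t* satisfies g'(t*) = g(t*)/(T + t*).
g'(t) = 0.64·94·t^-0.36. Setting 0.64·94·t^-0.36 = 94·t^0.64/(46.1+t) gives 0.64(46.1+t) = t, so 0.36·t = 0.64×46.1.
t* = 0.64×46.1/0.36 = 81.96 min.

81.96 min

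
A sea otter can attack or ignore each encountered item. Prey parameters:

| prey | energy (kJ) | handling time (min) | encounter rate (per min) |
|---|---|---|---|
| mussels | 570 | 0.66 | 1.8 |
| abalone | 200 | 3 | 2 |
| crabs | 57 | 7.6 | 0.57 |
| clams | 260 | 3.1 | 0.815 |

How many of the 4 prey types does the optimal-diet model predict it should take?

1

Profitabilities (E/h, kJ/min): mussels 864, clams 83.9, abalone 66.7, crabs 7.5. Add prey in this order while the next type's profitability exceeds the intake rate on those already taken.
Rate on top 1: 468.9. clams: 83.9 < 468.9 → exclude; stop.
Optimal diet: mussels — 1 of 4 types.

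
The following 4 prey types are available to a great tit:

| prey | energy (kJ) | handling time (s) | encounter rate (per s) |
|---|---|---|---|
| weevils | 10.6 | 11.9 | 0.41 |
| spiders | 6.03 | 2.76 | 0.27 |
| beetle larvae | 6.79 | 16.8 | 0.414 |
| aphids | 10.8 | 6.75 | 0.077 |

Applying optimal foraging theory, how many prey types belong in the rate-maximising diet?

Profitabilities (E/h, kJ/s): spiders 2.18, aphids 1.6, weevils 0.891, beetle larvae 0.404. Add prey in this order while the next type's profitability exceeds the intake rate on those already taken.
Rate on top 1: 0.9329. aphids: 1.6 > 0.9329 → include.
Rate on top 2: 1.086. weevils: 0.891 < 1.086 → exclude; stop.
Optimal diet: spiders, aphids — 2 of 4 types.

2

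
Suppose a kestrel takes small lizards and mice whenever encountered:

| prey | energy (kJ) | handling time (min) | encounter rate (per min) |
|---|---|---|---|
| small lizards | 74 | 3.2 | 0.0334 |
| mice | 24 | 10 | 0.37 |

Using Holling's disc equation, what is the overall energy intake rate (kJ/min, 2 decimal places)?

2.36 kJ/min

R = (0.0334×74 + 0.37×24) / (1 + 0.0334×3.2 + 0.37×10) = 11.35/4.807 = 2.362 kJ/min.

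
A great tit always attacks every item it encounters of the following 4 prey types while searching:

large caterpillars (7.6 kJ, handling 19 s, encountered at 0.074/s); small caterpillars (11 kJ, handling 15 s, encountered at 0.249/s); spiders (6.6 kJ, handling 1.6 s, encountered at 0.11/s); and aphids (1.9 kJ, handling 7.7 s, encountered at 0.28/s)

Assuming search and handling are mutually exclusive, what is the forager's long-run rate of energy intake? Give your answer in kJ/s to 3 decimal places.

0.538 kJ/s

R = Σλ_iE_i / (1 + Σλ_ih_i)
Numerator: 0.074×7.6 + 0.249×11 + 0.11×6.6 + 0.28×1.9 = 4.559
Denominator: 1 + 0.074×19 + 0.249×15 + 0.11×1.6 + 0.28×7.7 = 8.473
R = 4.559/8.473 = 0.5381 kJ/s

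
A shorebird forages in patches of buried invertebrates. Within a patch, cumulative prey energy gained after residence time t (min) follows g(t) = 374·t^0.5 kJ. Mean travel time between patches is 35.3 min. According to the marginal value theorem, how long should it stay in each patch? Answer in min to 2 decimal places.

35.30 min

Optimal t* satisfies g'(t*) = g(t*)/(T + t*).
g'(t) = 0.5·374·t^-0.5. Setting 0.5·374·t^-0.5 = 374·t^0.5/(35.3+t) gives 0.5(35.3+t) = t, so 0.50·t = 0.5×35.3.
t* = 0.5×35.3/0.50 = 35.3 min.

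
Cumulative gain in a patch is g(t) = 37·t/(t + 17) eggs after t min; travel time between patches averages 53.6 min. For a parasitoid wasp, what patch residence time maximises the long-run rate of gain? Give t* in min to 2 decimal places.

30.19 min

Maximise g(t)/(T+t): set derivative to zero → g'(t)(T+t) = g(t).
g'(t) = 37·17/(t + 17)². Setting 37·17/(t+17)² = 37t/[(t+17)(53.6+t)] gives 17(53.6+t) = t(t+17), so t² = 17×53.6 = 911.2.
t* = √911.2 = 30.19 min.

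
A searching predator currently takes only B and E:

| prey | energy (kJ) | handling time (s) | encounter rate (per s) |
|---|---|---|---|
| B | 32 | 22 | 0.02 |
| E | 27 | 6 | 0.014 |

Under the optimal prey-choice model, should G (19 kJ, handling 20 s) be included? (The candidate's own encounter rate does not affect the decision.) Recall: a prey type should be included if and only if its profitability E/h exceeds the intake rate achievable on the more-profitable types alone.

Yes

Current rate: (0.02×32 + 0.014×27)/(1 + 0.02×22 + 0.014×6) = 0.668 kJ/s.
Profitability of G: 19/20 = 0.95 kJ/s.
0.95 > 0.668, so adding G raises the average — include it.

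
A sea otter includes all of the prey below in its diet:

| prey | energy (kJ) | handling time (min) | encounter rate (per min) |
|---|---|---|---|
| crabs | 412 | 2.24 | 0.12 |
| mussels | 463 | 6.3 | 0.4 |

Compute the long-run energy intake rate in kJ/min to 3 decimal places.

61.930 kJ/min

Energy encountered per unit search time: 0.12×412 + 0.4×463 = 234.6 kJ/min.
Handling time per unit search time: 0.12×2.24 + 0.4×6.3 = 2.789.
Rate = 234.6/(1 + 2.789) = 61.93 kJ/min.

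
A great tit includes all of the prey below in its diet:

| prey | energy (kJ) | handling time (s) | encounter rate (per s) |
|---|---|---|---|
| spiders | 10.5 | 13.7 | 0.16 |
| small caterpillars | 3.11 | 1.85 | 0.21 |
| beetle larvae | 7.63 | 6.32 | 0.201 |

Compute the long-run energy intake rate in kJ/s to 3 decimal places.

0.797 kJ/s

R = Σλ_iE_i / (1 + Σλ_ih_i)
Numerator: 0.16×10.5 + 0.21×3.11 + 0.201×7.63 = 3.867
Denominator: 1 + 0.16×13.7 + 0.21×1.85 + 0.201×6.32 = 4.851
R = 3.867/4.851 = 0.7971 kJ/s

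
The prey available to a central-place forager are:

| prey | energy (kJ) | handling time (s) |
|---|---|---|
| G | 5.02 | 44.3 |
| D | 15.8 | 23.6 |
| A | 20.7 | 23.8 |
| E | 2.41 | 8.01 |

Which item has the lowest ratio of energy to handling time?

G

In descending order of E/h:
A: 20.7/23.8 = 0.87 kJ/s
D: 15.8/23.6 = 0.669 kJ/s
E: 2.41/8.01 = 0.301 kJ/s
G: 5.02/44.3 = 0.113 kJ/s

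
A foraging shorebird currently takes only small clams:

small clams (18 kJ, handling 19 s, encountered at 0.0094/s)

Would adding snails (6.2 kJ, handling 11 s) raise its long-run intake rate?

Current rate: (0.0094×18)/(1 + 0.0094×19) = 0.1436 kJ/s.
snails: E/h = 6.2/11 = 0.5636 kJ/s.
0.5636 > 0.1436, so adding snails raises the average — include it.

Yes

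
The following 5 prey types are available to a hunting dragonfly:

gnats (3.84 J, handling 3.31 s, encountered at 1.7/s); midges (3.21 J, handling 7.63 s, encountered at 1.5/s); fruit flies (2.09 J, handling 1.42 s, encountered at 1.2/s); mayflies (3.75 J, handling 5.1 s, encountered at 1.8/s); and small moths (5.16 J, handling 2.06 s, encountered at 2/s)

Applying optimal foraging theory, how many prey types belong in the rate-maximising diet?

1

E/h in descending order: small moths 2.5, fruit flies 1.47, gnats 1.16, mayflies 0.735, midges 0.421 J/s. The optimal diet is the largest prefix of this list for which every included type satisfies E_i/h_i > R on the types above it.
Rate on top 1: 2.016. fruit flies: 1.47 < 2.016 → exclude; stop.
Optimal diet: small moths — 1 of 5 types.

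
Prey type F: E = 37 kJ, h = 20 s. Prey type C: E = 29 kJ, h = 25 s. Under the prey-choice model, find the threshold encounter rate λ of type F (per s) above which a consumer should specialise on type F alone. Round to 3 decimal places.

0.084 per s

The zero-one rule: include type C iff E₂/h₂ > λE₁/(1+λh₁). Equality gives the switch point.
λE₁h₂ = E₂ + λE₂h₁ ⇒ λ = E₂/(E₁h₂ − E₂h₁) = 29/(925 − 580) = 0.08406 per s.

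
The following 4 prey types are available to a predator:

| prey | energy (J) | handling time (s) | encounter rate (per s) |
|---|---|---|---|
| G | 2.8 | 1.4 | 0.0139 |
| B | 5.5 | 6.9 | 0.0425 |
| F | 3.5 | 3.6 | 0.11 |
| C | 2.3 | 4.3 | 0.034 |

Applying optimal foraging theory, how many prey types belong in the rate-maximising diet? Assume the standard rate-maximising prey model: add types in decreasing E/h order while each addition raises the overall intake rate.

E/h in descending order: G 2, F 0.972, B 0.797, C 0.535 J/s. The optimal diet is the largest prefix of this list for which every included type satisfies E_i/h_i > R on the types above it.
Rate on top 1: 0.03818. F: 0.972 > 0.03818 → include.
Rate on top 2: 0.2995. B: 0.797 > 0.2995 → include.
Rate on top 3: 0.3849. C: 0.535 > 0.3849 → include.
Optimal diet: G, F, B, C — 4 of 4 types.

4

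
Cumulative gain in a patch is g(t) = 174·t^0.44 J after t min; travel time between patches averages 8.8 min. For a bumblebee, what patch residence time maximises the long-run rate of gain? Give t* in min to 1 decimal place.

6.9 min

Maximise g(t)/(T+t): set derivative to zero → g'(t)(T+t) = g(t).
g'(t) = 0.44·174·t^-0.56. Setting 0.44·174·t^-0.56 = 174·t^0.44/(8.8+t) gives 0.44(8.8+t) = t, so 0.56·t = 0.44×8.8.
t* = 0.44×8.8/0.56 = 6.914 min.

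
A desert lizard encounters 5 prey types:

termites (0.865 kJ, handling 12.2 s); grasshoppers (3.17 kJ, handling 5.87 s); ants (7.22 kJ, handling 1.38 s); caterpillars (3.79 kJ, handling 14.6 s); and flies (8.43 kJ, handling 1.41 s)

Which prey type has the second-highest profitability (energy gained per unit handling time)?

Profitability E/h (kJ/s): termites = 0.865/12.2 = 0.0709, grasshoppers = 3.17/5.87 = 0.54, ants = 7.22/1.38 = 5.23, caterpillars = 3.79/14.6 = 0.26, flies = 8.43/1.41 = 5.98.
Ranked: flies > ants > grasshoppers > caterpillars > termites.

ants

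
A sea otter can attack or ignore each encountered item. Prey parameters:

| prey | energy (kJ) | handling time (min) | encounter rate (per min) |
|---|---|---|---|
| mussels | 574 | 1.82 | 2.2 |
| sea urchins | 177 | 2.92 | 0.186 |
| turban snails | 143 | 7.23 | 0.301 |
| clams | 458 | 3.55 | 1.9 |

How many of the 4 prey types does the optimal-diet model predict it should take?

E/h in descending order: mussels 315, clams 129, sea urchins 60.6, turban snails 19.8 kJ/min. The optimal diet is the largest prefix of this list for which every included type satisfies E_i/h_i > R on the types above it.
Rate on top 1: 252.4. clams: 129 < 252.4 → exclude; stop.
Optimal diet: mussels — 1 of 4 types.

1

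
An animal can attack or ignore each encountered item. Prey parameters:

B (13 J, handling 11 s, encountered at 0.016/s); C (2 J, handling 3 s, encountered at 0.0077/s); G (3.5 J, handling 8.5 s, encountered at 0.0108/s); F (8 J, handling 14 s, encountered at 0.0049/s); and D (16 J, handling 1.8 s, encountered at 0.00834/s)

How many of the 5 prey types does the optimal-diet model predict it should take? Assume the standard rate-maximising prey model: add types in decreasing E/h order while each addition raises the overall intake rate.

E/h in descending order: D 8.89, B 1.18, C 0.667, F 0.571, G 0.412 J/s. The optimal diet is the largest prefix of this list for which every included type satisfies E_i/h_i > R on the types above it.
Rate on top 1: 0.1315. B: 1.18 > 0.1315 → include.
Rate on top 2: 0.2867. C: 0.667 > 0.2867 → include.
Rate on top 3: 0.2939. F: 0.571 > 0.2939 → include.
Rate on top 4: 0.3088. G: 0.412 > 0.3088 → include.
Optimal diet: D, B, C, F, G — 5 of 5 types.

5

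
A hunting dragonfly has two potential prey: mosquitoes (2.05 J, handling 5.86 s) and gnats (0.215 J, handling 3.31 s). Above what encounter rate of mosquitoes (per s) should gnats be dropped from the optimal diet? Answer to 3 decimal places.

At the threshold, the rate on mosquitoes alone equals the profitability of gnats: λ·2.05/(1 + λ·5.86) = 0.215/3.31 = 0.06495.
Rearranging, λ(2.05 − 0.06495×5.86) = 0.06495, so λ = 0.06495/1.669 = 0.03891 per s.

0.039 per s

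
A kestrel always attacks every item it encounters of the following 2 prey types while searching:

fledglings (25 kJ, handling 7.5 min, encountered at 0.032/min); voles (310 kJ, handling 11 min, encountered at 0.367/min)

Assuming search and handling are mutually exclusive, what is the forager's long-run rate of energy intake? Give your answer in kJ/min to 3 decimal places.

Energy encountered per unit search time: 0.032×25 + 0.367×310 = 114.6 kJ/min.
Handling time per unit search time: 0.032×7.5 + 0.367×11 = 4.277.
Rate = 114.6/(1 + 4.277) = 21.71 kJ/min.

21.711 kJ/min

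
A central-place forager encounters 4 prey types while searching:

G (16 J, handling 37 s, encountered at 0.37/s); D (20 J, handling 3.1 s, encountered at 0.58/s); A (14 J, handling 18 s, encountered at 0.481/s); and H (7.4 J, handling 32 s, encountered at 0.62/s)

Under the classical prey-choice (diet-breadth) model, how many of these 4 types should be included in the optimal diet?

E/h in descending order: D 6.45, A 0.778, G 0.432, H 0.231 J/s. The optimal diet is the largest prefix of this list for which every included type satisfies E_i/h_i > R on the types above it.
Rate on top 1: 4.146. A: 0.778 < 4.146 → exclude; stop.
Optimal diet: D — 1 of 4 types.

1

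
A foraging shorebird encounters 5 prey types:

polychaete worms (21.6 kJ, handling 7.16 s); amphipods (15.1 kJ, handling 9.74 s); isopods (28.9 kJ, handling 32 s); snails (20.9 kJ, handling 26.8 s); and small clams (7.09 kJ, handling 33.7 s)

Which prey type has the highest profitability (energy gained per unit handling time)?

polychaete worms

Profitability E/h (kJ/s): polychaete worms = 21.6/7.16 = 3.02, amphipods = 15.1/9.74 = 1.55, isopods = 28.9/32 = 0.903, snails = 20.9/26.8 = 0.78, small clams = 7.09/33.7 = 0.21.
Ranked: polychaete worms > amphipods > isopods > snails > small clams.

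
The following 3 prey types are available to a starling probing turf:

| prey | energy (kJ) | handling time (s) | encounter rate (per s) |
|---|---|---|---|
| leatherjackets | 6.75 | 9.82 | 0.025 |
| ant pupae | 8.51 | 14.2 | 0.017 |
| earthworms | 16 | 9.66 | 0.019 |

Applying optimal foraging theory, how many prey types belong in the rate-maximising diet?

Rank by E/h (kJ/s): earthworms 1.66, leatherjackets 0.687, ant pupae 0.599. Include each in turn until the next type's E/h falls below the running intake rate.
Rate on top 1: 0.2569. leatherjackets: 0.687 > 0.2569 → include.
Rate on top 2: 0.3308. ant pupae: 0.599 > 0.3308 → include.
Optimal diet: earthworms, leatherjackets, ant pupae — 3 of 3 types.

3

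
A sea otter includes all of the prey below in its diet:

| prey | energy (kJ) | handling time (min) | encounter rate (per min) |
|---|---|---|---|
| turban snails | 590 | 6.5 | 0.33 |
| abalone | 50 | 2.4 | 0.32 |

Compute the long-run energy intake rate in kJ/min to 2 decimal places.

53.85 kJ/min

R = (0.33×590 + 0.32×50) / (1 + 0.33×6.5 + 0.32×2.4) = 210.7/3.913 = 53.85 kJ/min.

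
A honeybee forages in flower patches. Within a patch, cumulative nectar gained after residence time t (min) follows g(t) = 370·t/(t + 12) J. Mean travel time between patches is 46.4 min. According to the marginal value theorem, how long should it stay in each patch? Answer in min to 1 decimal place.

By the marginal value theorem, leave when the instantaneous gain rate g'(t) equals the habitat-wide average g(t)/(T + t).
g'(t) = 370·12/(t + 12)². Setting 370·12/(t+12)² = 370t/[(t+12)(46.4+t)] gives 12(46.4+t) = t(t+12), so t² = 12×46.4 = 556.8.
t* = √556.8 = 23.6 min.

23.6 min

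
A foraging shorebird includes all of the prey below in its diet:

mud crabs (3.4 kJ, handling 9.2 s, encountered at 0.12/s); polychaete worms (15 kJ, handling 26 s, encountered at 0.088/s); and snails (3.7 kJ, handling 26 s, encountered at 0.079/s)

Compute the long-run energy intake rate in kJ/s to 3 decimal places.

R = Σλ_iE_i / (1 + Σλ_ih_i)
Numerator: 0.12×3.4 + 0.088×15 + 0.079×3.7 = 2.02
Denominator: 1 + 0.12×9.2 + 0.088×26 + 0.079×26 = 6.446
R = 2.02/6.446 = 0.3134 kJ/s

0.313 kJ/s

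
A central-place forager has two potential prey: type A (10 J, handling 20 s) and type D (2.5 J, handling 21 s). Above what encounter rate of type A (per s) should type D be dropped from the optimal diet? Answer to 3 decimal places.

At the threshold, the rate on type A alone equals the profitability of type D: λ·10/(1 + λ·20) = 2.5/21 = 0.119.
Rearranging, λ(10 − 0.119×20) = 0.119, so λ = 0.119/7.619 = 0.01562 per s.

0.016 per s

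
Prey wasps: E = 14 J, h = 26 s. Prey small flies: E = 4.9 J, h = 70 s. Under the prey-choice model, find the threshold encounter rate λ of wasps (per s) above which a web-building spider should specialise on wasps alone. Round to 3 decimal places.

0.006 per s

The zero-one rule: include small flies iff E₂/h₂ > λE₁/(1+λh₁). Equality gives the switch point.
λE₁h₂ = E₂ + λE₂h₁ ⇒ λ = E₂/(E₁h₂ − E₂h₁) = 4.9/(980 − 127.4) = 0.005747 per s.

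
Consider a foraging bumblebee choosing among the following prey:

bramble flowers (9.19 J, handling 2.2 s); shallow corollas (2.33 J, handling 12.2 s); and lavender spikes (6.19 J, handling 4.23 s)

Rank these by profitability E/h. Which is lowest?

shallow corollas

In descending order of E/h:
bramble flowers: 9.19/2.2 = 4.18 J/s
lavender spikes: 6.19/4.23 = 1.46 J/s
shallow corollas: 2.33/12.2 = 0.191 J/s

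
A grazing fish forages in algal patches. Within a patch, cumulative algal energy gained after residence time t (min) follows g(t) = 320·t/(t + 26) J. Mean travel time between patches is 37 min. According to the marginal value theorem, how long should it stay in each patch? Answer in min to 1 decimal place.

31.0 min

By the marginal value theorem, leave when the instantaneous gain rate g'(t) equals the habitat-wide average g(t)/(T + t).
g'(t) = 320·26/(t + 26)². Setting 320·26/(t+26)² = 320t/[(t+26)(37+t)] gives 26(37+t) = t(t+26), so t² = 26×37 = 962.
t* = √962 = 31.02 min.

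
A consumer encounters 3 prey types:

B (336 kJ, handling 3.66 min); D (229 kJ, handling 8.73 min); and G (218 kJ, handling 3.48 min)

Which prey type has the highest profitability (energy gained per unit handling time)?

Profitability E/h (kJ/min): B = 336/3.66 = 91.8, D = 229/8.73 = 26.2, G = 218/3.48 = 62.6.
Ranked: B > G > D.

B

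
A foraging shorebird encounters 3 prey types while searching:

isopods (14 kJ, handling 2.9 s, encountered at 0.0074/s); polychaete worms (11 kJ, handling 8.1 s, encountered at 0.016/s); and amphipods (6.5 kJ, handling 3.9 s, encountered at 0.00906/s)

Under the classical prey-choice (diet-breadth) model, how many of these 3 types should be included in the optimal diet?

3

Rank by E/h (kJ/s): isopods 4.83, amphipods 1.67, polychaete worms 1.36. Include each in turn until the next type's E/h falls below the running intake rate.
Rate on top 1: 0.1014. amphipods: 1.67 > 0.1014 → include.
Rate on top 2: 0.1538. polychaete worms: 1.36 > 0.1538 → include.
Optimal diet: isopods, amphipods, polychaete worms — 3 of 3 types.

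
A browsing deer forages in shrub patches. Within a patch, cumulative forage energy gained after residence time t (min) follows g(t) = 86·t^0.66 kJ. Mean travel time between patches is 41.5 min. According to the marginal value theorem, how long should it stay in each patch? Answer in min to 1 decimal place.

80.6 min

Optimal t* satisfies g'(t*) = g(t*)/(T + t*).
g'(t) = 0.66·86·t^-0.34. Setting 0.66·86·t^-0.34 = 86·t^0.66/(41.5+t) gives 0.66(41.5+t) = t, so 0.34·t = 0.66×41.5.
t* = 0.66×41.5/0.34 = 80.56 min.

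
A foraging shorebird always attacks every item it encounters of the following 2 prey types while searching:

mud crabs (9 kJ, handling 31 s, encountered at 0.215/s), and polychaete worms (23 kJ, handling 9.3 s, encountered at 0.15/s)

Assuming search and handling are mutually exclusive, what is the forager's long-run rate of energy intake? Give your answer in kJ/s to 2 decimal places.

0.59 kJ/s

R = Σλ_iE_i / (1 + Σλ_ih_i)
Numerator: 0.215×9 + 0.15×23 = 5.385
Denominator: 1 + 0.215×31 + 0.15×9.3 = 9.06
R = 5.385/9.06 = 0.5944 kJ/s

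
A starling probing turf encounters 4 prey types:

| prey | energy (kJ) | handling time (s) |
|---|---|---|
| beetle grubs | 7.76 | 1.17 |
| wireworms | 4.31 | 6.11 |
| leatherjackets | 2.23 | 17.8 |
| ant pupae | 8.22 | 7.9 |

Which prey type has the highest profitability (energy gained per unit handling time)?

beetle grubs

In descending order of E/h:
beetle grubs: 7.76/1.17 = 6.63 kJ/s
ant pupae: 8.22/7.9 = 1.04 kJ/s
wireworms: 4.31/6.11 = 0.705 kJ/s
leatherjackets: 2.23/17.8 = 0.125 kJ/s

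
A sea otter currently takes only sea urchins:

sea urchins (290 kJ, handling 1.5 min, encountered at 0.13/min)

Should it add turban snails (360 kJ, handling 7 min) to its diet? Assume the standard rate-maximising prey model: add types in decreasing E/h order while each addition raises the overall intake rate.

On sea urchins alone, R = ΣλE/(1+Σλh) = 37.7/1.195 = 31.55 kJ/min.
Profitability of turban snails: 360/7 = 51.43 kJ/min.
51.43 > 31.55, so adding turban snails raises the average — include it.

Yes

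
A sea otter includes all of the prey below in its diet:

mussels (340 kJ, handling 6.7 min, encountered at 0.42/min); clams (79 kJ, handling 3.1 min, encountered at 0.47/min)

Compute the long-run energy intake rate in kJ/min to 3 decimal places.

34.136 kJ/min

R = Σλ_iE_i / (1 + Σλ_ih_i)
Numerator: 0.42×340 + 0.47×79 = 179.9
Denominator: 1 + 0.42×6.7 + 0.47×3.1 = 5.271
R = 179.9/5.271 = 34.14 kJ/min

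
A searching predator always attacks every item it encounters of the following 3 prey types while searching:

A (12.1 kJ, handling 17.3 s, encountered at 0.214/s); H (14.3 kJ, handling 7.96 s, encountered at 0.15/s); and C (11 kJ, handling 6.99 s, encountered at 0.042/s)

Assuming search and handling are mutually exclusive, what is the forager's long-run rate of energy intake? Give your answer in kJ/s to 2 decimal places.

0.84 kJ/s

Energy encountered per unit search time: 0.214×12.1 + 0.15×14.3 + 0.042×11 = 5.196 kJ/s.
Handling time per unit search time: 0.214×17.3 + 0.15×7.96 + 0.042×6.99 = 5.19.
Rate = 5.196/(1 + 5.19) = 0.8395 kJ/s.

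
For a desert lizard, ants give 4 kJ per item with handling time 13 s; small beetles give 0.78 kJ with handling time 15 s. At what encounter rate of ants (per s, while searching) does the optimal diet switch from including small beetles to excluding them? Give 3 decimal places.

Drop small beetles once their profitability E₂/h₂ falls below the rate achievable on ants alone: E₂/h₂ = λE₁/(1 + λh₁).
Solve for λ: λE₁h₂ = E₂(1 + λh₁) → λ(E₁h₂ − E₂h₁) = E₂ → λ = E₂/(E₁h₂ − E₂h₁).
λ = 0.78/(4×15 − 0.78×13) = 0.78/49.86 = 0.01564 per s.

0.016 per s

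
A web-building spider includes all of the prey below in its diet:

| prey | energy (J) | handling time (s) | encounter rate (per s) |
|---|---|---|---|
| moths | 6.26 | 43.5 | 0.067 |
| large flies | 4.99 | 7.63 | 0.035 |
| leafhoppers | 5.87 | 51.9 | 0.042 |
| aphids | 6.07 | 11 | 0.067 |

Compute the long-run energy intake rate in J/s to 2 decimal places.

0.18 J/s

R = (0.067×6.26 + 0.035×4.99 + 0.042×5.87 + 0.067×6.07) / (1 + 0.067×43.5 + 0.035×7.63 + 0.042×51.9 + 0.067×11) = 1.247/7.098 = 0.1757 J/s.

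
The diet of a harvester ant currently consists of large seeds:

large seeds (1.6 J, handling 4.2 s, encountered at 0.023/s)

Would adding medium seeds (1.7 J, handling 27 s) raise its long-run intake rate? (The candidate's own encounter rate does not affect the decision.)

Current rate: (0.023×1.6)/(1 + 0.023×4.2) = 0.03356 J/s.
Profitability of medium seeds: 1.7/27 = 0.06296 J/s.
0.06296 > 0.03356, so adding medium seeds raises the average — include it.

Yes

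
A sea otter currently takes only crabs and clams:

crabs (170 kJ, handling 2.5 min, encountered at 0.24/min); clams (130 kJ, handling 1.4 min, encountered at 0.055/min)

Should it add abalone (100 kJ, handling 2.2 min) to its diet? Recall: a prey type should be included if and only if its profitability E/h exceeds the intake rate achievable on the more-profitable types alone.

Intake rate on the current diet: R = (0.24×170 + 0.055×130) / (1 + 0.24×2.5 + 0.055×1.4) = 47.95/1.677 = 28.59 kJ/min.
abalone: E/h = 100/2.2 = 45.45 kJ/min.
Since 45.45 > R, including abalone increases the long-run rate.

Yes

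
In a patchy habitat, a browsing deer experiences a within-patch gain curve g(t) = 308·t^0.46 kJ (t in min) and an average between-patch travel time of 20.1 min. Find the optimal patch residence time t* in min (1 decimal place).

Optimal t* satisfies g'(t*) = g(t*)/(T + t*).
g'(t) = 0.46·308·t^-0.54. Setting 0.46·308·t^-0.54 = 308·t^0.46/(20.1+t) gives 0.46(20.1+t) = t, so 0.54·t = 0.46×20.1.
t* = 0.46×20.1/0.54 = 17.12 min.

17.1 min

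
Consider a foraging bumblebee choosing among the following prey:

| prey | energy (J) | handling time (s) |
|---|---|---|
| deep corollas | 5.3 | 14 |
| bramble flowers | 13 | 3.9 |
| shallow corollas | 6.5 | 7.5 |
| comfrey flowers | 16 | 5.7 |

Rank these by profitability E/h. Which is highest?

bramble flowers

Profitability E/h (J/s): deep corollas = 5.3/14 = 0.379, bramble flowers = 13/3.9 = 3.33, shallow corollas = 6.5/7.5 = 0.867, comfrey flowers = 16/5.7 = 2.81.
Ranked: bramble flowers > comfrey flowers > shallow corollas > deep corollas.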